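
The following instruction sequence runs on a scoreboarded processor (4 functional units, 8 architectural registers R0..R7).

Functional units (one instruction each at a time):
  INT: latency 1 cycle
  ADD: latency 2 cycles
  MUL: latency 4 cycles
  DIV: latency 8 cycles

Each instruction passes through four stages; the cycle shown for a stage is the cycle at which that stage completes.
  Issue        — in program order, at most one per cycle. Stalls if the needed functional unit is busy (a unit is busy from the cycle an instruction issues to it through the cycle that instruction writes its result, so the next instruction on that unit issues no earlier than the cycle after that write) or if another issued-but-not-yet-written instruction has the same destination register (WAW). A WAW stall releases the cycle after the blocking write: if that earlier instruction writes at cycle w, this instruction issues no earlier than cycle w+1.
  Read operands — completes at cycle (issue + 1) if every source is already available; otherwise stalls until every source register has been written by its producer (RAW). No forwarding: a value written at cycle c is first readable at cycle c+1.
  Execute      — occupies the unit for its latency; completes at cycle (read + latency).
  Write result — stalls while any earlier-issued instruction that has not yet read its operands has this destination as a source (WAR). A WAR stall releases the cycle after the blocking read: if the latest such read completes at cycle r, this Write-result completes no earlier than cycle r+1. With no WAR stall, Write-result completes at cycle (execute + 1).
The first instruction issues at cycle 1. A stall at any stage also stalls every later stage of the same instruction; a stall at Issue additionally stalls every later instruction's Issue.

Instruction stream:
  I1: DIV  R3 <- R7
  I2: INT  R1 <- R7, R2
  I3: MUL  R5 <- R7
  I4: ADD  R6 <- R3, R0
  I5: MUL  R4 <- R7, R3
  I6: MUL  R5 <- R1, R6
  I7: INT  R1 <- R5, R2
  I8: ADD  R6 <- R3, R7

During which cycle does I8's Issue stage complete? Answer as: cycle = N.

cycle = 20

I1 -> (1, 2, 10, 11)
I2 -> (2, 3, 4, 5)
I3 -> (3, 4, 8, 9)
I4 -> (4, 12, 14, 15)  // RAW R3: wait I1 write@11
I5 -> (10, 12, 16, 17)  // struct: MUL busy until I3 writes@9, RAW R3: wait I1 write@11
I6 -> (18, 19, 23, 24)  // struct: MUL busy until I5 writes@17
I7 -> (19, 25, 26, 27)  // RAW R5: wait I6 write@24
I8 -> (20, 21, 23, 24)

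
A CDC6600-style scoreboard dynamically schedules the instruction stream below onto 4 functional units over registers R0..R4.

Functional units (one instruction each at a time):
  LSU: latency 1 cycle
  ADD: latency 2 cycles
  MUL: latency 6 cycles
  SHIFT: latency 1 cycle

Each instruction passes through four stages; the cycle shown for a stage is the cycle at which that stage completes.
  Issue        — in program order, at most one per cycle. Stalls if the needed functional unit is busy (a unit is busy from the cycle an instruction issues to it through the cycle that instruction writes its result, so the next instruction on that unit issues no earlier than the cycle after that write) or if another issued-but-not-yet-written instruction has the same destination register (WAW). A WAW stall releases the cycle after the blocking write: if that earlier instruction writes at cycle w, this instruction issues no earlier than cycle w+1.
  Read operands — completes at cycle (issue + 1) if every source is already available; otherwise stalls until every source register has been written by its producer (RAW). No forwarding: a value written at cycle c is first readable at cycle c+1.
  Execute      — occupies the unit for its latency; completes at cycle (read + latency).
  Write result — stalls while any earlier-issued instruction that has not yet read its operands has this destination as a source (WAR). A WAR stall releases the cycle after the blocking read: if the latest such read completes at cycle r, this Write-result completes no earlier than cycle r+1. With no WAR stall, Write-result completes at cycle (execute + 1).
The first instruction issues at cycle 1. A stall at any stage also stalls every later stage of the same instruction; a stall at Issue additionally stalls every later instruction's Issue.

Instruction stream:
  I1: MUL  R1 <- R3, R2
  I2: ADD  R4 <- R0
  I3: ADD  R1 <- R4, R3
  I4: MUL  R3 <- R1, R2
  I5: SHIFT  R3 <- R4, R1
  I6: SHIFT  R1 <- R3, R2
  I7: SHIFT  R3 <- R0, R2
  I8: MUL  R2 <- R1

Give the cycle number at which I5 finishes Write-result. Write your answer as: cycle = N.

c1: I1→MUL
c2: I1 RO | I2→ADD
c3: I2 RO
c5: I2 EX
c6: I2 WR R4
c8: I1 EX
c9: I1 WR R1
c10: I3→ADD
c11: I3 RO | I4→MUL
c13: I3 EX
c14: I3 WR R1
c15: I4 RO
c21: I4 EX
c22: I4 WR R3
c23: I5→SHIFT
c24: I5 RO
c25: I5 EX
c26: I5 WR R3
c27: I6→SHIFT
c28: I6 RO
c29: I6 EX
c30: I6 WR R1
c31: I7→SHIFT
c32: I7 RO | I8→MUL
c33: I7 EX | I8 RO
c34: I7 WR R3
c39: I8 EX
c40: I8 WR R2

cycle = 26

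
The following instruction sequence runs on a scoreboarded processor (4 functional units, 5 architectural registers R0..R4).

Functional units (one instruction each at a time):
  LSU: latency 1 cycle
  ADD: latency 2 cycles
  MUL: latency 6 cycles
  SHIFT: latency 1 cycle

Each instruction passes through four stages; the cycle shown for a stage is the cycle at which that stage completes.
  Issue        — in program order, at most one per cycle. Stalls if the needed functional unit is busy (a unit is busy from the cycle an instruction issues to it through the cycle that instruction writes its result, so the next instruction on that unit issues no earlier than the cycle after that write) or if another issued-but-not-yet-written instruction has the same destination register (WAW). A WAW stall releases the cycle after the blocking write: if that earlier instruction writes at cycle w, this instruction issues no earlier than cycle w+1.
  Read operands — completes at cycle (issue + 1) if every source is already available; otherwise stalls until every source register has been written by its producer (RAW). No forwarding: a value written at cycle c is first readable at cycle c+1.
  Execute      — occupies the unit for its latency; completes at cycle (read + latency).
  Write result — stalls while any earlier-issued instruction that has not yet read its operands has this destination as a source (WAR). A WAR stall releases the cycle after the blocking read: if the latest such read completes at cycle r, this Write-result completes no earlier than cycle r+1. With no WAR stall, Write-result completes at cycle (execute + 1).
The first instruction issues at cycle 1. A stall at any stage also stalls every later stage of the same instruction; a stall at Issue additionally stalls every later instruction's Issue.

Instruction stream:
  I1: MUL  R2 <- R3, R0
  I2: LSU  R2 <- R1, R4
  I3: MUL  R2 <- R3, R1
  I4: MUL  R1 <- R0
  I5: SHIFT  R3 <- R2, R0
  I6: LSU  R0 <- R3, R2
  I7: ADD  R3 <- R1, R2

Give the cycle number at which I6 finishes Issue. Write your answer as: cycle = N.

cycle = 25

I1: IS=1 RO=2 EX=8 WR=9
I2: IS=10 RO=11 EX=12 WR=13  [WAW R2: wait I1 write@9]
I3: IS=14 RO=15 EX=21 WR=22  [WAW R2: wait I2 write@13]
I4: IS=23 RO=24 EX=30 WR=31  [struct: MUL busy until I3 writes@22]
I5: IS=24 RO=25 EX=26 WR=27
I6: IS=25 RO=28 EX=29 WR=30  [RAW R3: wait I5 write@27]
I7: IS=28 RO=32 EX=34 WR=35  [WAW R3: wait I5 write@27; RAW R1: wait I4 write@31]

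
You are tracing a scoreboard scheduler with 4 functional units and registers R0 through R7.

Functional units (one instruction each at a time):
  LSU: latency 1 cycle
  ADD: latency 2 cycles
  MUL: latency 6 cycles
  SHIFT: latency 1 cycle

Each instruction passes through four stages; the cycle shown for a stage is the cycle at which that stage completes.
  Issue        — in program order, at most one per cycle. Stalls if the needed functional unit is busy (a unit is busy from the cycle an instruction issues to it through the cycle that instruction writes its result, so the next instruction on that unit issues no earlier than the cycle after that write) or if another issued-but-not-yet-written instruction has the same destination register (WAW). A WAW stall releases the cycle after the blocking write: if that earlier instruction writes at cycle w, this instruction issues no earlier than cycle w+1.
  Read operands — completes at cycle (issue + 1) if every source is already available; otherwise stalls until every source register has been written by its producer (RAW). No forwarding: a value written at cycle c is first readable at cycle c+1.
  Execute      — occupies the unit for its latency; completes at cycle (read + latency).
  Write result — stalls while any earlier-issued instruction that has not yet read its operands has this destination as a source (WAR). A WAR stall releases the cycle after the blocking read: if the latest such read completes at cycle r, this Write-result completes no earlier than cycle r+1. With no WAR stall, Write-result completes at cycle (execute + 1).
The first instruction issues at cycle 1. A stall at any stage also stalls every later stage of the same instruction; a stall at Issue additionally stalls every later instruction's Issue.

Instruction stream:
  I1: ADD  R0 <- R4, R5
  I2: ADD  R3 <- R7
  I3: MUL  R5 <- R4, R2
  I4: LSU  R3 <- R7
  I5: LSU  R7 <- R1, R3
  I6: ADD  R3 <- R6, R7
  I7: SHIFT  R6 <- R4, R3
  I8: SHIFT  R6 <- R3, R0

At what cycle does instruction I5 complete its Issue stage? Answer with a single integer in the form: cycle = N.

cycle = 15

I1  is:1  ro:2  ex:4  wr:5
I2  is:6  ro:7  ex:9  wr:10  — struct: ADD busy until I1 writes@5
I3  is:7  ro:8  ex:14  wr:15
I4  is:11  ro:12  ex:13  wr:14  — WAW R3: wait I2 write@10
I5  is:15  ro:16  ex:17  wr:18  — struct: LSU busy until I4 writes@14
I6  is:16  ro:19  ex:21  wr:22  — RAW R7: wait I5 write@18
I7  is:17  ro:23  ex:24  wr:25  — RAW R3: wait I6 write@22
I8  is:26  ro:27  ex:28  wr:29  — struct: SHIFT busy until I7 writes@25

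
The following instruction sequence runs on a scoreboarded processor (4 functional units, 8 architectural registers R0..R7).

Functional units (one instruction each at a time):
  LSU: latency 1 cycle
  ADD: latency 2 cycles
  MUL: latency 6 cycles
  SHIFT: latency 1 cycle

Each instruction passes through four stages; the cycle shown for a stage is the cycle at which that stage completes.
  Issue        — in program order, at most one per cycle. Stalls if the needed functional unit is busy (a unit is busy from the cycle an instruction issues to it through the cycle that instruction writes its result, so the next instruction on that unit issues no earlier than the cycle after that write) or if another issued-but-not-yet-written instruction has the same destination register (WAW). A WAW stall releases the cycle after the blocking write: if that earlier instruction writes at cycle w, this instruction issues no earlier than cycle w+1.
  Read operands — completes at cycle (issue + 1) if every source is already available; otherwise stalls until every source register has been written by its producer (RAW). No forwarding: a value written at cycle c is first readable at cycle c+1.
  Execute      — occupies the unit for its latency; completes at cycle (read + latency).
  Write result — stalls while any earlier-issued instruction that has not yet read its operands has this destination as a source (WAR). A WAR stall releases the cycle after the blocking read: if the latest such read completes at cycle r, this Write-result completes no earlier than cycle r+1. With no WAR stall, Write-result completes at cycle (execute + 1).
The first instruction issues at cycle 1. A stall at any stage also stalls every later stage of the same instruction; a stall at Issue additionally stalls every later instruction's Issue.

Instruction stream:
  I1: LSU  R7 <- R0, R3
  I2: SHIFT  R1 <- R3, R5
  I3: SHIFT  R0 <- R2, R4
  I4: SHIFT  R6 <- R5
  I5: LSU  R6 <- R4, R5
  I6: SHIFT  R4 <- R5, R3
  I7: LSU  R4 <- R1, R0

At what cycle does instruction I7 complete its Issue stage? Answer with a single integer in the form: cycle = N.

cycle = 19

1) issue 1, read 2, done 3, write 4
2) issue 2, read 3, done 4, write 5
3) issue 6, read 7, done 8, write 9  <struct: SHIFT busy until I2 writes@5>
4) issue 10, read 11, done 12, write 13  <struct: SHIFT busy until I3 writes@9>
5) issue 14, read 15, done 16, write 17  <WAW R6: wait I4 write@13>
6) issue 15, read 16, done 17, write 18
7) issue 19, read 20, done 21, write 22  <WAW R4: wait I6 write@18>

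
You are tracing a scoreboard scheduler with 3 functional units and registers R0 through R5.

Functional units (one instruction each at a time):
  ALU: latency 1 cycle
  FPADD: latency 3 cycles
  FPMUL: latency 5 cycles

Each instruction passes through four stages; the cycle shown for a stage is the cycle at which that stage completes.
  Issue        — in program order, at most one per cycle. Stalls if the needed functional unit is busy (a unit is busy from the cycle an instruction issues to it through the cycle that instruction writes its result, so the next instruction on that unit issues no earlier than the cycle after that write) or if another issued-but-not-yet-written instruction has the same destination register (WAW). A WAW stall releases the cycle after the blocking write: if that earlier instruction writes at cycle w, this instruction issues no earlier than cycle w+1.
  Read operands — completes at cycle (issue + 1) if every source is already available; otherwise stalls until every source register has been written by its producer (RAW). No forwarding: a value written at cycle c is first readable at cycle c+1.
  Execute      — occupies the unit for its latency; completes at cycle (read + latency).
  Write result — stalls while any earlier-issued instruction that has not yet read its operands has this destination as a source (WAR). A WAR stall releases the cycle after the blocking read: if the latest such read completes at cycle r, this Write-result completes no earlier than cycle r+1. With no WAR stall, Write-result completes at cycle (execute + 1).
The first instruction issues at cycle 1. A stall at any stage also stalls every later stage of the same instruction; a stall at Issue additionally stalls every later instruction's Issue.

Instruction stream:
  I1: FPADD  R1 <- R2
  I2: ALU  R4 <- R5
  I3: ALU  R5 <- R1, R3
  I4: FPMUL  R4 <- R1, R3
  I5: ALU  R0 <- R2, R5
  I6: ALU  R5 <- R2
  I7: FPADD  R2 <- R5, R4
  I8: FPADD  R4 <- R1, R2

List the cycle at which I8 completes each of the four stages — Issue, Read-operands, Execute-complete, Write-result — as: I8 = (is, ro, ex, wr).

1) issue 1, read 2, done 5, write 6
2) issue 2, read 3, done 4, write 5
3) issue 6, read 7, done 8, write 9  <struct: ALU busy until I2 writes@5>
4) issue 7, read 8, done 13, write 14
5) issue 10, read 11, done 12, write 13  <struct: ALU busy until I3 writes@9>
6) issue 14, read 15, done 16, write 17  <struct: ALU busy until I5 writes@13>
7) issue 15, read 18, done 21, write 22  <RAW R5: wait I6 write@17>
8) issue 23, read 24, done 27, write 28  <struct: FPADD busy until I7 writes@22>

I8 = (23, 24, 27, 28)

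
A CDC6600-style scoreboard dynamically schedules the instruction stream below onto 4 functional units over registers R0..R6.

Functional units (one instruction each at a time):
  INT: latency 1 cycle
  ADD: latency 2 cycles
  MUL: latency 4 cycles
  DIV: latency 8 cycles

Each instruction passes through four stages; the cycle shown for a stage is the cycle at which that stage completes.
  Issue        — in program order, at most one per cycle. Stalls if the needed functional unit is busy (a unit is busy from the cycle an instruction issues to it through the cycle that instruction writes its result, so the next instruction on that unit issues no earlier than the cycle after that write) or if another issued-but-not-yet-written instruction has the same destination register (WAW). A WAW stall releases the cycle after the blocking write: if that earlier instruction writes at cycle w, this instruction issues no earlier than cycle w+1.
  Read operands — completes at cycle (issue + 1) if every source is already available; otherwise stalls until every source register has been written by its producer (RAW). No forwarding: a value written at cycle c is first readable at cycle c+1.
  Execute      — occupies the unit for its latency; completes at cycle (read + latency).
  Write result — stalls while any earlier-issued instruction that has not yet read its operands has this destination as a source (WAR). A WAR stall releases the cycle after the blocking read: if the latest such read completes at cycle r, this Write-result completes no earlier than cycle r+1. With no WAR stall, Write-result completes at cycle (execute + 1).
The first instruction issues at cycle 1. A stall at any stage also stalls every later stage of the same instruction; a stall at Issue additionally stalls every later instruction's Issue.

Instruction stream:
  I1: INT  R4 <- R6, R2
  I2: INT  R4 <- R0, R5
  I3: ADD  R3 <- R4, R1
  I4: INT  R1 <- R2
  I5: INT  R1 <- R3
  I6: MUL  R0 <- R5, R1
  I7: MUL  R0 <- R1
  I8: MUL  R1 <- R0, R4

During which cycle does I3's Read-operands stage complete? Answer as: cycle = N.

[I1] 1/2/3/4
[I2] 5/6/7/8  (struct: INT busy until I1 writes@4)
[I3] 6/9/11/12  (RAW R4: wait I2 write@8)
[I4] 9/10/11/12  (struct: INT busy until I2 writes@8)
[I5] 13/14/15/16  (struct: INT busy until I4 writes@12)
[I6] 14/17/21/22  (RAW R1: wait I5 write@16)
[I7] 23/24/28/29  (struct: MUL busy until I6 writes@22)
[I8] 30/31/35/36  (struct: MUL busy until I7 writes@29)

cycle = 9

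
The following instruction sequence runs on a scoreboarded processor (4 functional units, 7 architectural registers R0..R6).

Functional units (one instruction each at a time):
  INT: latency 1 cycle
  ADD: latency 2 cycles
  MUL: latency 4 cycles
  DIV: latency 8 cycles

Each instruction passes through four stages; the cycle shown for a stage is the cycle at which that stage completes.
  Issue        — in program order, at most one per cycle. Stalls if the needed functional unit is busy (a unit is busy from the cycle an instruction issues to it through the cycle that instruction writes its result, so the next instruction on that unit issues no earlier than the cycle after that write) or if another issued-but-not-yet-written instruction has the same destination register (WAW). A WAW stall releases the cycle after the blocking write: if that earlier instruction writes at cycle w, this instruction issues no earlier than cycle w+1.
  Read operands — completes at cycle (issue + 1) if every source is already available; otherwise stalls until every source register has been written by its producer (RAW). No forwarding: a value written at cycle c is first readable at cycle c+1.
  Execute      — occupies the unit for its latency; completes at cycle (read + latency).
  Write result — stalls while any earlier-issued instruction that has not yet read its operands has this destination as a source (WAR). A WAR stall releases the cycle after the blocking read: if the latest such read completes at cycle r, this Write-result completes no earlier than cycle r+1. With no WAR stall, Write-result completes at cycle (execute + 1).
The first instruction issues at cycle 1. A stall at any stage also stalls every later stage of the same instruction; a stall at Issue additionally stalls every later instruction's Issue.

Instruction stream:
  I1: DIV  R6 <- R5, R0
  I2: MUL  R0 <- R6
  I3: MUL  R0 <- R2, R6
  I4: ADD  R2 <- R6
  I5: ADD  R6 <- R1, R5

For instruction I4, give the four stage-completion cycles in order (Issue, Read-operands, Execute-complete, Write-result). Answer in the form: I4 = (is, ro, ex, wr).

I4 = (19, 20, 22, 23)

cycle 1: issue I1 (DIV)
cycle 2: I1 read-ops, issue I2 (MUL)
cycle 10: I1 finished on DIV
cycle 11: I1→R6
cycle 12: I2 read-ops
cycle 16: I2 finished on MUL
cycle 17: I2→R0
cycle 18: issue I3 (MUL)
cycle 19: I3 read-ops, issue I4 (ADD)
cycle 20: I4 read-ops
cycle 22: I4 finished on ADD
cycle 23: I3 finished on MUL, I4→R2
cycle 24: I3→R0, issue I5 (ADD)
cycle 25: I5 read-ops
cycle 27: I5 finished on ADD
cycle 28: I5→R6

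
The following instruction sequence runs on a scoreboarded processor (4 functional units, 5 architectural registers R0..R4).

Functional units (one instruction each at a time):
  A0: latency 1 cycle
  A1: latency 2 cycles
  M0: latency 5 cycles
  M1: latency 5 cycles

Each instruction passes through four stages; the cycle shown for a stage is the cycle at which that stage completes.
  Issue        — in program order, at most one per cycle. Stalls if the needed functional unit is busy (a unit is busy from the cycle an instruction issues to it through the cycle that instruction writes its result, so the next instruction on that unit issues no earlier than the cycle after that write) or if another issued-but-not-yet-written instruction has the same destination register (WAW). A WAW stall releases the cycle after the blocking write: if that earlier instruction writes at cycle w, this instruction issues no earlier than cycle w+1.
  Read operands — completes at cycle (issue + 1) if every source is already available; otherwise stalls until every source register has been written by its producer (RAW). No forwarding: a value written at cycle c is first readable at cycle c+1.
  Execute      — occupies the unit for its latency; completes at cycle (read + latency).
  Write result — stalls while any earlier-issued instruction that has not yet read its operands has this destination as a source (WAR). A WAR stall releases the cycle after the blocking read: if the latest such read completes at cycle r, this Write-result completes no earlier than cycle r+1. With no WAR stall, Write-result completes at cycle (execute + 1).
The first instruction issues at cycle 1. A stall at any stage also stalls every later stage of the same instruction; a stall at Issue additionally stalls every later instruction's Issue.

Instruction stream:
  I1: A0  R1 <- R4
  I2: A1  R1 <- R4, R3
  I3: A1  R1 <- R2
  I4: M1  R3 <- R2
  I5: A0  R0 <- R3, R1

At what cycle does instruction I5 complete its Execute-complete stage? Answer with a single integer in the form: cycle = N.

cycle = 20

c1: I1→A0
c2: I1 RO
c3: I1 EX
c4: I1 WR R1
c5: I2→A1
c6: I2 RO
c8: I2 EX
c9: I2 WR R1
c10: I3→A1
c11: I3 RO, I4→M1
c12: I4 RO, I5→A0
c13: I3 EX
c14: I3 WR R1
c17: I4 EX
c18: I4 WR R3
c19: I5 RO
c20: I5 EX
c21: I5 WR R0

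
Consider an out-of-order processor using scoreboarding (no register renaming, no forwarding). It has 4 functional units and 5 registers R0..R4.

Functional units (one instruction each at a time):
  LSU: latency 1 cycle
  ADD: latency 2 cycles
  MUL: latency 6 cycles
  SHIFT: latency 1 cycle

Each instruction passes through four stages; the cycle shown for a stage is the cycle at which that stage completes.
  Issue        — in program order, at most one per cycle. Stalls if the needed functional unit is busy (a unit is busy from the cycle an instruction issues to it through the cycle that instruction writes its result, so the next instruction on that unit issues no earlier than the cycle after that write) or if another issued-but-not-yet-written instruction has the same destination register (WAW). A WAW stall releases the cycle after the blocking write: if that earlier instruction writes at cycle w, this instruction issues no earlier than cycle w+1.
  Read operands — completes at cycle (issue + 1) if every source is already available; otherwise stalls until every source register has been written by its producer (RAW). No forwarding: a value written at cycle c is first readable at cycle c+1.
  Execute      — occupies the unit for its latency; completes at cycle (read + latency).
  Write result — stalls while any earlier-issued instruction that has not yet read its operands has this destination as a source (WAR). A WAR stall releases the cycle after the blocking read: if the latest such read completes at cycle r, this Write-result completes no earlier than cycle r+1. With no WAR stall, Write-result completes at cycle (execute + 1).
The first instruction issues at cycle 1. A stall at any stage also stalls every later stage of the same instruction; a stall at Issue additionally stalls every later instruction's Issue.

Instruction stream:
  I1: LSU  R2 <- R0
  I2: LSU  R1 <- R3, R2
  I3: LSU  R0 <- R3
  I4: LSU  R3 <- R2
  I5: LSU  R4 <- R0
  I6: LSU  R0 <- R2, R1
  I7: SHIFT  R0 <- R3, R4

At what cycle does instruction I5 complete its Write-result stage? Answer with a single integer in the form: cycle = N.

cycle = 20

t=1  I1 dispatched to LSU
t=2  I1 operands ready
t=3  I1 complete
t=4  R2←I1
t=5  I2 dispatched to LSU
t=6  I2 operands ready
t=7  I2 complete
t=8  R1←I2
t=9  I3 dispatched to LSU
t=10  I3 operands ready
t=11  I3 complete
t=12  R0←I3
t=13  I4 dispatched to LSU
t=14  I4 operands ready
t=15  I4 complete
t=16  R3←I4
t=17  I5 dispatched to LSU
t=18  I5 operands ready
t=19  I5 complete
t=20  R4←I5
t=21  I6 dispatched to LSU
t=22  I6 operands ready
t=23  I6 complete
t=24  R0←I6
t=25  I7 dispatched to SHIFT
t=26  I7 operands ready
t=27  I7 complete
t=28  R0←I7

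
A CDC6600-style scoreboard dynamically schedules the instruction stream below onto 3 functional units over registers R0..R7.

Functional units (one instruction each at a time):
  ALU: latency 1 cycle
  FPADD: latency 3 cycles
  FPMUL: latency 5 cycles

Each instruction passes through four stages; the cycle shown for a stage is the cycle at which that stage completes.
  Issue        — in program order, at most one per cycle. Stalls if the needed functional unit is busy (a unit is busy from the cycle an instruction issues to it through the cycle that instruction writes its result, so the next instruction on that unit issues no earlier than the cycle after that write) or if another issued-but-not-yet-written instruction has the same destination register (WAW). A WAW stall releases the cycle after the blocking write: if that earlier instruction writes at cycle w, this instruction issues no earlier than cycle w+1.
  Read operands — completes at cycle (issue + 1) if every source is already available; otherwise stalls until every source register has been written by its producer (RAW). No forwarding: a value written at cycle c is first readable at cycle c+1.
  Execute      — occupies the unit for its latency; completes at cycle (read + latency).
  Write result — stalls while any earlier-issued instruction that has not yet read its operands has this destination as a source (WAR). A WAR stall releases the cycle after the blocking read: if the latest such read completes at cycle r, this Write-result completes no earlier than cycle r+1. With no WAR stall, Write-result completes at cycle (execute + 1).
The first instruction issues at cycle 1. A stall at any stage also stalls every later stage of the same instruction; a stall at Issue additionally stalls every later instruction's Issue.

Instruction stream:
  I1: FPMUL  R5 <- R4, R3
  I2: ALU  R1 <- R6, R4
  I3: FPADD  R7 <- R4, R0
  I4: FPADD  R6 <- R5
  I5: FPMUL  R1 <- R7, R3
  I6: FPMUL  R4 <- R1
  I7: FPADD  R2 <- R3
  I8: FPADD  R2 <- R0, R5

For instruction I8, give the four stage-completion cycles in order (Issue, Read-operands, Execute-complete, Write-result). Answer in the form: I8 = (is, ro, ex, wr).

I1 -> (1, 2, 7, 8)
I2 -> (2, 3, 4, 5)
I3 -> (3, 4, 7, 8)
I4 -> (9, 10, 13, 14)  // struct: FPADD busy until I3 writes@8
I5 -> (10, 11, 16, 17)
I6 -> (18, 19, 24, 25)  // struct: FPMUL busy until I5 writes@17
I7 -> (19, 20, 23, 24)
I8 -> (25, 26, 29, 30)  // struct: FPADD busy until I7 writes@24

I8 = (25, 26, 29, 30)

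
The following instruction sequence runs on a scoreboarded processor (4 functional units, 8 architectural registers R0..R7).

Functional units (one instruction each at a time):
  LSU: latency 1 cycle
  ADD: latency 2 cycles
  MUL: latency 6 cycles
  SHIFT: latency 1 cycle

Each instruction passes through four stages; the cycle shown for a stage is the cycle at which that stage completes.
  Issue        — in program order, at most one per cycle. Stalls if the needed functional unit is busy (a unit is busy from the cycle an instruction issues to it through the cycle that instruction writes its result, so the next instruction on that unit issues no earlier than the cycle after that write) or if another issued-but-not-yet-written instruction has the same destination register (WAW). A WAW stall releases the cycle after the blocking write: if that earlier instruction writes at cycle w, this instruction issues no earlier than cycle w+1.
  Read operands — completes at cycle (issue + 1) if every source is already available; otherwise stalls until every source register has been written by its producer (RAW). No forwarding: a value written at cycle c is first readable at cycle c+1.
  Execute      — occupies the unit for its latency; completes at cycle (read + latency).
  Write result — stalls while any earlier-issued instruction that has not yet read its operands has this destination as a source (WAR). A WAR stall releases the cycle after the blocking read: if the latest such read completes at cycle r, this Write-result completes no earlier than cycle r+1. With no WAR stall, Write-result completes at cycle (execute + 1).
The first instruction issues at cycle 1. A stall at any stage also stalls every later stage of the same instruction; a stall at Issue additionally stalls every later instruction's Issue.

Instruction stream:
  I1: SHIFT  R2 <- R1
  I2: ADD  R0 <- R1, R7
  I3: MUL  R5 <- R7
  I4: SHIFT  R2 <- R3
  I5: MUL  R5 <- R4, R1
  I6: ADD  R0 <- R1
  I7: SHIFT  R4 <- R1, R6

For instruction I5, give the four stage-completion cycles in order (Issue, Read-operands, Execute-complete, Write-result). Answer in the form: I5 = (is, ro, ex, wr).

cycle 1: issue I1 (SHIFT)
cycle 2: I1 read-ops; issue I2 (ADD)
cycle 3: I1 finished on SHIFT; I2 read-ops; issue I3 (MUL)
cycle 4: I1→R2; I3 read-ops
cycle 5: I2 finished on ADD; issue I4 (SHIFT)
cycle 6: I2→R0; I4 read-ops
cycle 7: I4 finished on SHIFT
cycle 8: I4→R2
cycle 10: I3 finished on MUL
cycle 11: I3→R5
cycle 12: issue I5 (MUL)
cycle 13: I5 read-ops; issue I6 (ADD)
cycle 14: I6 read-ops; issue I7 (SHIFT)
cycle 15: I7 read-ops
cycle 16: I6 finished on ADD; I7 finished on SHIFT
cycle 17: I6→R0; I7→R4
cycle 19: I5 finished on MUL
cycle 20: I5→R5

I5 = (12, 13, 19, 20)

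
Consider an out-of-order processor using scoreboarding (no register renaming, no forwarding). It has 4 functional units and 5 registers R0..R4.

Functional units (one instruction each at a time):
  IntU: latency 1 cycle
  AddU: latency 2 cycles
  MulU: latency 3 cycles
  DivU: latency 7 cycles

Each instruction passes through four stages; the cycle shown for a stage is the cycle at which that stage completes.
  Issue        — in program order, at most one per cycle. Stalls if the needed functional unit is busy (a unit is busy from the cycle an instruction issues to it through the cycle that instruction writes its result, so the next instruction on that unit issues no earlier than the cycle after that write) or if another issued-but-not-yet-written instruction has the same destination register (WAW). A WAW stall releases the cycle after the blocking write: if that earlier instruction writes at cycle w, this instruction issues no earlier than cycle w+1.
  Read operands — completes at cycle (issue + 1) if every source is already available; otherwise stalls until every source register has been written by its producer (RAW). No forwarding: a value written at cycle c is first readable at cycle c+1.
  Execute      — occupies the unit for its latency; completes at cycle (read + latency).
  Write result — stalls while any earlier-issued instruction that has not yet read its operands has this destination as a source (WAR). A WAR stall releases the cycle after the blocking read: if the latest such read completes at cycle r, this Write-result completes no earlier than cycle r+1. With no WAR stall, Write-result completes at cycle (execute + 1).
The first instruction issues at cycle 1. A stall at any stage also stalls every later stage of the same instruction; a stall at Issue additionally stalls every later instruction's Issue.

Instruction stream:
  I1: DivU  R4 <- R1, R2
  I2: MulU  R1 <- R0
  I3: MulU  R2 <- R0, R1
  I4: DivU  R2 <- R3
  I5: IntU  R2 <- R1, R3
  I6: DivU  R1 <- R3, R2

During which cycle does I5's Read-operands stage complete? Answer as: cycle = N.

1) issue 1, read 2, done 9, write 10
2) issue 2, read 3, done 6, write 7
3) issue 8, read 9, done 12, write 13  <struct: MulU busy until I2 writes@7>
4) issue 14, read 15, done 22, write 23  <WAW R2: wait I3 write@13>
5) issue 24, read 25, done 26, write 27  <WAW R2: wait I4 write@23>
6) issue 25, read 28, done 35, write 36  <RAW R2: wait I5 write@27>

cycle = 25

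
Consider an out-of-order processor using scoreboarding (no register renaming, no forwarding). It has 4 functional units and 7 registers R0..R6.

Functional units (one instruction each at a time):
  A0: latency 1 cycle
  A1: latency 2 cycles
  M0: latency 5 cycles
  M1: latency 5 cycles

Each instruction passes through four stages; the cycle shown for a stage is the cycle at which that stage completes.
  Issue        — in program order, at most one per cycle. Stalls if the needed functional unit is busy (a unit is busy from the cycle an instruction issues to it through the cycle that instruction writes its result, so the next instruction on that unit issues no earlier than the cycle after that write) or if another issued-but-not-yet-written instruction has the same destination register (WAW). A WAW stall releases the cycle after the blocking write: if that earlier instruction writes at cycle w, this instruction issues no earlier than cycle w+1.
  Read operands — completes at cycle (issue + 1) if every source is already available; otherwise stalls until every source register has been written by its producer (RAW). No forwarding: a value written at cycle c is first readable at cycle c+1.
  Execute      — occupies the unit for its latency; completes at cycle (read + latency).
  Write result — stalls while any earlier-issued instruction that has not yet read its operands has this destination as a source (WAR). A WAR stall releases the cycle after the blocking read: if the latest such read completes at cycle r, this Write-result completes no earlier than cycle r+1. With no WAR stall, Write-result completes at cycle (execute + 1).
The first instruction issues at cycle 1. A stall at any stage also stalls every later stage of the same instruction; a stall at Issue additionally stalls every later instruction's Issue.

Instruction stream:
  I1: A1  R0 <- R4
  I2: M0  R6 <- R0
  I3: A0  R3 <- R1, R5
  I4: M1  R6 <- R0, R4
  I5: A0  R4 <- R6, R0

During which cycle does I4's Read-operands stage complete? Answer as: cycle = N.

cycle 1: issue I1 (A1)
cycle 2: I1 read-ops · issue I2 (M0)
cycle 3: issue I3 (A0)
cycle 4: I1 finished on A1 · I3 read-ops
cycle 5: I1→R0 · I3 finished on A0
cycle 6: I2 read-ops · I3→R3
cycle 11: I2 finished on M0
cycle 12: I2→R6
cycle 13: issue I4 (M1)
cycle 14: I4 read-ops · issue I5 (A0)
cycle 19: I4 finished on M1
cycle 20: I4→R6
cycle 21: I5 read-ops
cycle 22: I5 finished on A0
cycle 23: I5→R4

cycle = 14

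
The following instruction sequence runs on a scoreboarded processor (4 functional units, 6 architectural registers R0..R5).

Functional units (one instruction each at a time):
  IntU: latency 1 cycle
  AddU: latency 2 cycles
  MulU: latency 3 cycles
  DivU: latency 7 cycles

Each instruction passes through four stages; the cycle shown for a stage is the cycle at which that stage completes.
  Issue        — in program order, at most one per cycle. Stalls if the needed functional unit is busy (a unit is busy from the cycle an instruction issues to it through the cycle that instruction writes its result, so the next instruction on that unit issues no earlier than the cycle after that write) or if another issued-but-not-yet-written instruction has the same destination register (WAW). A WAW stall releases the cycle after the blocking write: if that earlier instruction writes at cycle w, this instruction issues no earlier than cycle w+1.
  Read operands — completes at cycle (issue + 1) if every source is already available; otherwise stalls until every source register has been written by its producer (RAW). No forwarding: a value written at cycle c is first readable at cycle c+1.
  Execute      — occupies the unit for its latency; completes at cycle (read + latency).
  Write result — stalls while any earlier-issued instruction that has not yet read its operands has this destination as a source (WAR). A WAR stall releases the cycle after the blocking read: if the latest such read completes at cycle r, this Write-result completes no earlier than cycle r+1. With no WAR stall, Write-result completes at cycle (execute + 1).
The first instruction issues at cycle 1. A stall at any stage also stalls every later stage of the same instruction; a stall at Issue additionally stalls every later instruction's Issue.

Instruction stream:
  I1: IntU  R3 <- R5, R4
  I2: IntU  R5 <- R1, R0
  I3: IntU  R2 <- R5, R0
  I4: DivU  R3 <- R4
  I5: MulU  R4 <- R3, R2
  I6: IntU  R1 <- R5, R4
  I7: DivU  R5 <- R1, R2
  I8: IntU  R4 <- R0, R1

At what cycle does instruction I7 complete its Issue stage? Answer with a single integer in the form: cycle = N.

[1] I1 issues→IntU
[2] I1 reads
[3] I1 exec-done
[4] I1 writes R3
[5] I2 issues→IntU
[6] I2 reads
[7] I2 exec-done
[8] I2 writes R5
[9] I3 issues→IntU
[10] I3 reads, I4 issues→DivU
[11] I3 exec-done, I4 reads, I5 issues→MulU
[12] I3 writes R2
[13] I6 issues→IntU
[18] I4 exec-done
[19] I4 writes R3
[20] I5 reads, I7 issues→DivU
[23] I5 exec-done
[24] I5 writes R4
[25] I6 reads
[26] I6 exec-done
[27] I6 writes R1
[28] I7 reads, I8 issues→IntU
[29] I8 reads
[30] I8 exec-done
[31] I8 writes R4
[35] I7 exec-done
[36] I7 writes R5

cycle = 20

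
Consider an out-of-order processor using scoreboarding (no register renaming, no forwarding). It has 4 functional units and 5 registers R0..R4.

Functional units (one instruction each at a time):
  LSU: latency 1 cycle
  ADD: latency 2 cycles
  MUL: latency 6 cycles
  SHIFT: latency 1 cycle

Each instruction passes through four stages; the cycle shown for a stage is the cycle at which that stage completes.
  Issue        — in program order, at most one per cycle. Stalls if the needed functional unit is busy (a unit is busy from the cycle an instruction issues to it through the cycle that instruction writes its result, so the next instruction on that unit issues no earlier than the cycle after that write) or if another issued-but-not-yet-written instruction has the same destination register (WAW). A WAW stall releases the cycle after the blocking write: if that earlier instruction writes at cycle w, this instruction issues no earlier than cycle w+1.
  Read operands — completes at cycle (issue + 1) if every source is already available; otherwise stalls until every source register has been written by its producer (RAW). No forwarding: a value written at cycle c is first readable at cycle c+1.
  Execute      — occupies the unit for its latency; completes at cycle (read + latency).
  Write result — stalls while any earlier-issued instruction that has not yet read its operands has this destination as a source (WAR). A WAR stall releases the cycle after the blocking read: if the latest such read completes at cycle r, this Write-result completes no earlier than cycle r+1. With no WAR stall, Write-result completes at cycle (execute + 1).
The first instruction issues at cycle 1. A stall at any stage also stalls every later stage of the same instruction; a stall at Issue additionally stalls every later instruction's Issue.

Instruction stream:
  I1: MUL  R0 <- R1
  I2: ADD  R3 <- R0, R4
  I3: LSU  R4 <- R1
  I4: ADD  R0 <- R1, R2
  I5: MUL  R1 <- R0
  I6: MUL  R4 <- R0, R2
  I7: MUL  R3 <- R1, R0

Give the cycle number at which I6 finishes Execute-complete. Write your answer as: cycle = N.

cycle = 34

I1  is:1  ro:2  ex:8  wr:9
I2  is:2  ro:10  ex:12  wr:13  — RAW R0: wait I1 write@9
I3  is:3  ro:4  ex:5  wr:11  — WAR R4: wait I2 read@10
I4  is:14  ro:15  ex:17  wr:18  — struct: ADD busy until I2 writes@13
I5  is:15  ro:19  ex:25  wr:26  — RAW R0: wait I4 write@18
I6  is:27  ro:28  ex:34  wr:35  — struct: MUL busy until I5 writes@26
I7  is:36  ro:37  ex:43  wr:44  — struct: MUL busy until I6 writes@35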